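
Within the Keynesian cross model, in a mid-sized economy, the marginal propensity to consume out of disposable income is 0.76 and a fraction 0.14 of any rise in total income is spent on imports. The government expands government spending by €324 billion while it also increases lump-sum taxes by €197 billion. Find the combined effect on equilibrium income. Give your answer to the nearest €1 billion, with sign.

Expenditure multiplier = 1/(1 − c + m) = 1/(1 − 0.76 + 0.14) = 1/0.38 ≈ 2.632.
ΔG contributes k·ΔG = (+€324 billion) / 0.38 ≈ +€852.6 billion.
ΔT of +€197 billion changes first-round spending by −c·ΔT = −€149.72 billion, contributing k·(−c·ΔT) = (−€149.72 billion) / 0.38 = −€394 billion.
Net ΔY = k(ΔG − c·ΔT) = (+€174.28 billion) / 0.38 ≈ +€459 billion.

+€459 billion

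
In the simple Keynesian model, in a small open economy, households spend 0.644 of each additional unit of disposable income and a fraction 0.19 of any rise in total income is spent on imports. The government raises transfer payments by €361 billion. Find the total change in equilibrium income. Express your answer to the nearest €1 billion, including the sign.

+€426 billion

The transfer change shifts disposable income by +€361 billion, so first-round consumption changes by c·ΔTR = 0.644 × (+€361 billion) = +€232.484 billion.
Expenditure multiplier = 1/(1 − c + m) = 1/(1 − 0.644 + 0.19) = 1/0.546 ≈ 1.832.
The transfer multiplier is c × k ≈ 1.179, so ΔY = k × (c·ΔTR) = (+€232.484 billion) / 0.546 ≈ +€426 billion.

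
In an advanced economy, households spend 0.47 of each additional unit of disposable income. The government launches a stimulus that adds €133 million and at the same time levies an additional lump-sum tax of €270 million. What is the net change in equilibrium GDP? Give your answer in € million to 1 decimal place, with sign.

Expenditure multiplier = 1/(1 − MPC) = 1/(1 − 0.47) = 1/0.53 ≈ 1.887.
ΔG contributes k·ΔG = (+€133 million) / 0.53 ≈ +€250.9 million.
ΔT of +€270 million changes first-round spending by −c·ΔT = −€126.9 million, contributing k·(−c·ΔT) = (−€126.9 million) / 0.53 ≈ −€239.4 million.
Net ΔY = k(ΔG − c·ΔT) = (+€6.1 million) / 0.53 ≈ +€11.5 million.

+€11.5 million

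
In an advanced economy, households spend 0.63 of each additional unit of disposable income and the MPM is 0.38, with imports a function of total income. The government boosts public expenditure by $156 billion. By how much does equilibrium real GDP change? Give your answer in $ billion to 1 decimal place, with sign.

Government-spending multiplier = 1/(1 − c + m) = 1/(1 − 0.63 + 0.38) = 1/0.75 ≈ 1.333.
ΔY = k × ΔG = (+$156 billion) / 0.75 = +$208 billion.

+$208.0 billion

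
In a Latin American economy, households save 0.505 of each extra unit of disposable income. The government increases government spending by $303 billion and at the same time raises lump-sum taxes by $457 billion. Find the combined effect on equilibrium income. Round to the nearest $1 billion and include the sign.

+$152 billion

MPC = 1 − MPS = 1 − 0.505 = 0.495.
Expenditure multiplier = 1/(1 − MPC) = 1/(1 − 0.495) = 1/0.505 ≈ 1.98.
ΔG contributes k·ΔG = (+$303 billion) / 0.505 = +$600 billion.
ΔT of +$457 billion changes first-round spending by −c·ΔT = −$226.215 billion, contributing k·(−c·ΔT) = (−$226.215 billion) / 0.505 ≈ −$448 billion.
Net ΔY = k(ΔG − c·ΔT) = (+$76.785 billion) / 0.505 ≈ +$152 billion.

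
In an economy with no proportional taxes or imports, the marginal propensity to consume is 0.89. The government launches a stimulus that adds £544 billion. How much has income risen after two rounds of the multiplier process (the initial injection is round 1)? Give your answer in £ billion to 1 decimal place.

Round 1 adds ΔG = £544 billion; each later round is MPC = 0.89 times the previous.
After 2 rounds: 544 + 484.16 = ΔG·(1 − c^2)/(1 − c) = 544 × (1 − 0.7921)/0.11 ≈ £1,028.2 billion.

£1,028.2 billion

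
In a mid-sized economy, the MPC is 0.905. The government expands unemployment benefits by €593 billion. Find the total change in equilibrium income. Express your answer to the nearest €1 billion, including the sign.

The transfer change shifts disposable income by +€593 billion, so first-round consumption changes by c·ΔTR = 0.905 × (+€593 billion) = +€536.665 billion.
Expenditure multiplier = 1/(1 − MPC) = 1/(1 − 0.905) = 1/0.095 ≈ 10.526.
The transfer multiplier is c × k ≈ 9.526, so ΔY = k × (c·ΔTR) = (+€536.665 billion) / 0.095 ≈ +€5,649 billion.

+€5,649 billion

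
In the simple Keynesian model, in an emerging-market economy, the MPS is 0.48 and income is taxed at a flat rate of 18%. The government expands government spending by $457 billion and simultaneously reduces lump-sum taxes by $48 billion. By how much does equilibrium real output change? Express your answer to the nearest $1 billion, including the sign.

MPC = 1 − MPS = 1 − 0.48 = 0.52.
Expenditure multiplier = 1/(1 − c(1−t)) = 1/(1 − 0.52×0.82) = 1/0.5736 ≈ 1.743.
ΔG contributes k·ΔG = (+$457 billion) / 0.5736 ≈ +$796.7 billion.
ΔT of −$48 billion changes first-round spending by −c·ΔT = +$24.96 billion, contributing k·(−c·ΔT) = (+$24.96 billion) / 0.5736 ≈ +$43.5 billion.
Net ΔY = k(ΔG − c·ΔT) = (+$481.96 billion) / 0.5736 ≈ +$840 billion.

+$840 billion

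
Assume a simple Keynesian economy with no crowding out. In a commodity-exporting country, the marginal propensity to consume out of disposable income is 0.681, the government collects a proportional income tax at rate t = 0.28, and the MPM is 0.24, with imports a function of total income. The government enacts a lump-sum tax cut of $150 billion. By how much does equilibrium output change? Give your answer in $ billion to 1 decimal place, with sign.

+$136.3 billion

A lump-sum tax change of −$150 billion shifts disposable income by +$150 billion; first-round consumption changes by −c × ΔT = −0.681 × (−$150 billion) = +$102.15 billion.
Expenditure multiplier = 1/(1 − c(1−t) + m) = 1/(1 − 0.681×0.72 + 0.24) = 1/0.74968 ≈ 1.334.
The tax multiplier is −c × k ≈ −0.908, so ΔY = k × (−c·ΔT) = (+$102.15 billion) / 0.74968 ≈ +$136.3 billion.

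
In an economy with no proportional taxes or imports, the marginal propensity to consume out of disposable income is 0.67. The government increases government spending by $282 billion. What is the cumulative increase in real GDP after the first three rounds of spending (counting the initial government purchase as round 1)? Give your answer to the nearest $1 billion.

Round 1 adds ΔG = $282 billion; each later round is MPC = 0.67 times the previous.
After 3 rounds: 282 + 188.94 + 126.5898 = ΔG·(1 − c^3)/(1 − c) = 282 × (1 − 0.300763)/0.33 ≈ $598 billion.

$598 billion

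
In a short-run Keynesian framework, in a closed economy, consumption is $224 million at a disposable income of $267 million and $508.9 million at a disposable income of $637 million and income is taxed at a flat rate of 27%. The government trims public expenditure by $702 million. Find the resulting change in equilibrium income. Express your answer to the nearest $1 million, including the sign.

−$1,603 million

MPC = ΔC/ΔYd = (508.9 − 224)/(637 − 267) = 284.9/370 = 0.77.
Government-spending multiplier = 1/(1 − c(1−t)) = 1/(1 − 0.77×0.73) = 1/0.4379 ≈ 2.284.
ΔY = k × ΔG = (−$702 million) / 0.4379 ≈ −$1,603 million.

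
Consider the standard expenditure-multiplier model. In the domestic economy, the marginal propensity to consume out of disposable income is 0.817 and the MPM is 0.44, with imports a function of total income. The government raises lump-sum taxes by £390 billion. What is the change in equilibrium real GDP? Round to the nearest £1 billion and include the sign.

−£511 billion

A lump-sum tax change of +£390 billion shifts disposable income by −£390 billion; first-round consumption changes by −c × ΔT = −0.817 × (+£390 billion) = −£318.63 billion.
Expenditure multiplier = 1/(1 − c + m) = 1/(1 − 0.817 + 0.44) = 1/0.623 ≈ 1.605.
The tax multiplier is −c × k ≈ −1.311, so ΔY = k × (−c·ΔT) = (−£318.63 billion) / 0.623 ≈ −£511 billion.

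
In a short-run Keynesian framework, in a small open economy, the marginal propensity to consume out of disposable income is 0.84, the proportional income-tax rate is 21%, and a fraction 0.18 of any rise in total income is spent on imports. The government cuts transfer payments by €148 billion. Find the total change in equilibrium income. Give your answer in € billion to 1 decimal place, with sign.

−€240.7 billion

The transfer change shifts disposable income by −€148 billion, so first-round consumption changes by c·ΔTR = 0.84 × (−€148 billion) = −€124.32 billion.
Expenditure multiplier = 1/(1 − c(1−t) + m) = 1/(1 − 0.84×0.79 + 0.18) = 1/0.5164 ≈ 1.936.
The transfer multiplier is c × k ≈ 1.627, so ΔY = k × (c·ΔTR) = (−€124.32 billion) / 0.5164 ≈ −€240.7 billion.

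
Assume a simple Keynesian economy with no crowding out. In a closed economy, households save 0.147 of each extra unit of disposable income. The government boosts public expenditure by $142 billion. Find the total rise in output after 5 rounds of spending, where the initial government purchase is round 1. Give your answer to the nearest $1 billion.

$530 billion

MPC = 1 − MPS = 1 − 0.147 = 0.853.
Round 1 adds ΔG = $142 billion; each later round is MPC = 0.853 times the previous.
After 5 rounds: 142 + 121.126 + 103.320478 + 88.132367734 + 75.176909677102 = ΔG·(1 − c^5)/(1 − c) = 142 × (1 − 0.451590872919493)/0.147 ≈ $530 billion.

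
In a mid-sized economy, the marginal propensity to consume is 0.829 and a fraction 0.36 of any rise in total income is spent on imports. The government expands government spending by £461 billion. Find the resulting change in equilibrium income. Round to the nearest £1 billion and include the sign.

+£868 billion

Expenditure multiplier = 1/(1 − c + m) = 1/(1 − 0.829 + 0.36) = 1/0.531 ≈ 1.883.
ΔY = k × ΔG = (+£461 billion) / 0.531 ≈ +£868 billion.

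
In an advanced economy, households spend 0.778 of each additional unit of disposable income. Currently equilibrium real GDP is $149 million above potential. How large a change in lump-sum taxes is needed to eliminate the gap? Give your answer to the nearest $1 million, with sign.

Spending multiplier = 1/(1 − MPC) = 1/(1 − 0.778) = 1/0.222 ≈ 4.505.
Tax multiplier = −c·k = −0.778/0.222 ≈ −3.505. Need ΔY = −$149 million, so ΔT = ΔY/(−c·k) = −(−$149 million) × 0.222 / 0.778 ≈ +$43 million.
The government should raise lump-sum taxes by $43 million.

+$43 million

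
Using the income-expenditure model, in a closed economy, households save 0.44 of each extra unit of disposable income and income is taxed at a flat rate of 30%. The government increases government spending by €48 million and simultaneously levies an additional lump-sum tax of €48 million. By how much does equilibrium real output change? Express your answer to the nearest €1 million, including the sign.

MPC = 1 − MPS = 1 − 0.44 = 0.56.
Expenditure multiplier = 1/(1 − c(1−t)) = 1/(1 − 0.56×0.7) = 1/0.608 ≈ 1.645.
ΔG contributes k·ΔG = (+€48 million) / 0.608 ≈ +€78.9 million.
ΔT of +€48 million changes first-round spending by −c·ΔT = −€26.88 million, contributing k·(−c·ΔT) = (−€26.88 million) / 0.608 ≈ −€44.2 million.
Net ΔY = k(ΔG − c·ΔT) = (+€21.12 million) / 0.608 ≈ +€35 million.

+€35 million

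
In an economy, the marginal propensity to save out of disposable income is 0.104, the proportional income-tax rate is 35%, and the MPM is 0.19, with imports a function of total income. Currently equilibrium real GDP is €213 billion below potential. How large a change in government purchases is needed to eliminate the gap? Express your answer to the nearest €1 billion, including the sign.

MPC = 1 − MPS = 1 − 0.104 = 0.896.
Spending multiplier = 1/(1 − c(1−t) + m) = 1/(1 − 0.896×0.65 + 0.19) = 1/0.6076 ≈ 1.646.
Need ΔY = +€213 billion, so ΔG = ΔY/k = (+€213 billion) × 0.6076 ≈ +€129 billion.
The government should increase government purchases by €129 billion.

+€129 billion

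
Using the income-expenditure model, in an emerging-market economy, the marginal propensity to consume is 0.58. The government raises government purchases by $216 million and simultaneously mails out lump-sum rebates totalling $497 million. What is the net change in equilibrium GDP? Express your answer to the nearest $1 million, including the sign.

+$1,201 million

Expenditure multiplier = 1/(1 − MPC) = 1/(1 − 0.58) = 1/0.42 ≈ 2.381.
ΔG contributes k·ΔG = (+$216 million) / 0.42 ≈ +$514.3 million.
ΔT of −$497 million changes first-round spending by −c·ΔT = +$288.26 million, contributing k·(−c·ΔT) = (+$288.26 million) / 0.42 ≈ +$686.3 million.
Net ΔY = k(ΔG − c·ΔT) = (+$504.26 million) / 0.42 ≈ +$1,201 million.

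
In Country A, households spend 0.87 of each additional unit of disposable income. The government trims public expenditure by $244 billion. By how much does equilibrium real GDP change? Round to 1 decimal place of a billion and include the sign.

−$1,876.9 billion

Expenditure multiplier = 1/(1 − MPC) = 1/(1 − 0.87) = 1/0.13 ≈ 7.692.
ΔY = k × ΔG = (−$244 billion) / 0.13 ≈ −$1,876.9 billion.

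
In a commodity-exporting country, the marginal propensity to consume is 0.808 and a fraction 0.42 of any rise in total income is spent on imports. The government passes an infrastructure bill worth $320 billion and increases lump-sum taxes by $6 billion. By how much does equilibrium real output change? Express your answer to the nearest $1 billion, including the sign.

+$515 billion

Expenditure multiplier = 1/(1 − c + m) = 1/(1 − 0.808 + 0.42) = 1/0.612 ≈ 1.634.
ΔG contributes k·ΔG = (+$320 billion) / 0.612 ≈ +$522.9 billion.
ΔT of +$6 billion changes first-round spending by −c·ΔT = −$4.848 billion, contributing k·(−c·ΔT) = (−$4.848 billion) / 0.612 ≈ −$7.9 billion.
Net ΔY = k(ΔG − c·ΔT) = (+$315.152 billion) / 0.612 ≈ +$515 billion.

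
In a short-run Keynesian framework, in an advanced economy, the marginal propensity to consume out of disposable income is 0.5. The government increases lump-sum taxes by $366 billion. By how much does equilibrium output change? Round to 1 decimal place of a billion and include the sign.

A lump-sum tax change of +$366 billion shifts disposable income by −$366 billion; first-round consumption changes by −c × ΔT = −0.5 × (+$366 billion) = −$183 billion.
Expenditure multiplier = 1/(1 − MPC) = 1/(1 − 0.5) = 1/0.5 = 2.
The tax multiplier is −c × k = −1, so ΔY = k × (−c·ΔT) = (−$183 billion) / 0.5 = −$366 billion.

−$366.0 billion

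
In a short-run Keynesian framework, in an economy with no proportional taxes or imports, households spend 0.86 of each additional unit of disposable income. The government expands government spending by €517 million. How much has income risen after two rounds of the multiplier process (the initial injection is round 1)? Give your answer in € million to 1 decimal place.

Round 1 adds ΔG = €517 million; each later round is MPC = 0.86 times the previous.
After 2 rounds: 517 + 444.62 = ΔG·(1 − c^2)/(1 − c) = 517 × (1 − 0.7396)/0.14 ≈ €961.6 million.

€961.6 million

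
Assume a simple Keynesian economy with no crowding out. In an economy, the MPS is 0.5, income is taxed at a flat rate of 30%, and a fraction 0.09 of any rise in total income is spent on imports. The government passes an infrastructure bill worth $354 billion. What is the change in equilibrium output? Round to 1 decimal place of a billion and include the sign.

MPC = 1 − MPS = 1 − 0.5 = 0.5.
Spending multiplier = 1/(1 − c(1−t) + m) = 1/(1 − 0.5×0.7 + 0.09) = 1/0.74 ≈ 1.351.
ΔY = k × ΔG = (+$354 billion) / 0.74 ≈ +$478.4 billion.

+$478.4 billion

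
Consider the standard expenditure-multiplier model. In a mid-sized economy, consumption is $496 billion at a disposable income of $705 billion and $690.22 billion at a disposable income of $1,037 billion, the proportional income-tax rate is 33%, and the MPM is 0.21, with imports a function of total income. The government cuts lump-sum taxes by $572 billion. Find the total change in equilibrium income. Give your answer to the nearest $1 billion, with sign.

+$409 billion

MPC = ΔC/ΔYd = (690.22 − 496)/(1,037 − 705) = 194.22/332 = 0.585.
A lump-sum tax change of −$572 billion shifts disposable income by +$572 billion; first-round consumption changes by −c × ΔT = −0.585 × (−$572 billion) = +$334.62 billion.
Expenditure multiplier = 1/(1 − c(1−t) + m) = 1/(1 − 0.585×0.67 + 0.21) = 1/0.81805 ≈ 1.222.
The tax multiplier is −c × k ≈ −0.715, so ΔY = k × (−c·ΔT) = (+$334.62 billion) / 0.81805 ≈ +$409 billion.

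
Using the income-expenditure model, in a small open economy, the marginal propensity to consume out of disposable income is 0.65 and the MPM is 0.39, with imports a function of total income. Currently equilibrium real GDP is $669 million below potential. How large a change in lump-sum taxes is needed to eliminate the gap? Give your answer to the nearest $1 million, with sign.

Spending multiplier = 1/(1 − c + m) = 1/(1 − 0.65 + 0.39) = 1/0.74 ≈ 1.351.
Tax multiplier = −c·k = −0.65/0.74 ≈ −0.878. Need ΔY = +$669 million, so ΔT = ΔY/(−c·k) = −(+$669 million) × 0.74 / 0.65 ≈ −$762 million.
The government should cut lump-sum taxes by $762 million.

−$762 million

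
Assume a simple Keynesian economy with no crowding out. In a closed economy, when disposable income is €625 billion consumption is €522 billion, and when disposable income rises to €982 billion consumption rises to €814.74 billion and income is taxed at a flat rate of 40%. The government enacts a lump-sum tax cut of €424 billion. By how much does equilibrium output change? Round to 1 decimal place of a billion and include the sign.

+€684.4 billion

MPC = ΔC/ΔYd = (814.74 − 522)/(982 − 625) = 292.74/357 = 0.82.
A lump-sum tax change of −€424 billion shifts disposable income by +€424 billion; first-round consumption changes by −c × ΔT = −0.82 × (−€424 billion) = +€347.68 billion.
Expenditure multiplier = 1/(1 − c(1−t)) = 1/(1 − 0.82×0.6) = 1/0.508 ≈ 1.969.
The tax multiplier is −c × k ≈ −1.614, so ΔY = k × (−c·ΔT) = (+€347.68 billion) / 0.508 ≈ +€684.4 billion.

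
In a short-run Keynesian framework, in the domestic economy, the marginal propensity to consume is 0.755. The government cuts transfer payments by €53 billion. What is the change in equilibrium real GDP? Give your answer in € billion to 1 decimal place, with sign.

−€163.3 billion

The transfer change shifts disposable income by −€53 billion, so first-round consumption changes by c·ΔTR = 0.755 × (−€53 billion) = −€40.015 billion.
Expenditure multiplier = 1/(1 − MPC) = 1/(1 − 0.755) = 1/0.245 ≈ 4.082.
The transfer multiplier is c × k ≈ 3.082, so ΔY = k × (c·ΔTR) = (−€40.015 billion) / 0.245 ≈ −€163.3 billion.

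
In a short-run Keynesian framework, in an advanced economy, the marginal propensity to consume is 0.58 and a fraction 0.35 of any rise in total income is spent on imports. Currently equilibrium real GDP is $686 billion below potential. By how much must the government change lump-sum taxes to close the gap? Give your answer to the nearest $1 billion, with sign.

−$911 billion

Spending multiplier = 1/(1 − c + m) = 1/(1 − 0.58 + 0.35) = 1/0.77 ≈ 1.299.
Tax multiplier = −c·k = −0.58/0.77 ≈ −0.753. Need ΔY = +$686 billion, so ΔT = ΔY/(−c·k) = −(+$686 billion) × 0.77 / 0.58 ≈ −$911 billion.
The government should cut lump-sum taxes by $911 billion.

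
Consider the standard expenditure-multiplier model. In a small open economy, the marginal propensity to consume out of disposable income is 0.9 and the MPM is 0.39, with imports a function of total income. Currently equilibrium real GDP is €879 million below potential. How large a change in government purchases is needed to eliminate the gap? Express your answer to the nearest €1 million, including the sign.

Spending multiplier = 1/(1 − c + m) = 1/(1 − 0.9 + 0.39) = 1/0.49 ≈ 2.041.
Need ΔY = +€879 million, so ΔG = ΔY/k = (+€879 million) × 0.49 ≈ +€431 million.
The government should increase government purchases by €431 million.

+€431 million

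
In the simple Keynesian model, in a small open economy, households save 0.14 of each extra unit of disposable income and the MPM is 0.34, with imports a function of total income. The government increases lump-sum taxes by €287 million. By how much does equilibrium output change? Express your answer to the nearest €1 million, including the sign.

MPC = 1 − MPS = 1 − 0.14 = 0.86.
A lump-sum tax change of +€287 million shifts disposable income by −€287 million; first-round consumption changes by −c × ΔT = −0.86 × (+€287 million) = −€246.82 million.
Expenditure multiplier = 1/(1 − c + m) = 1/(1 − 0.86 + 0.34) = 1/0.48 ≈ 2.083.
The tax multiplier is −c × k ≈ −1.792, so ΔY = k × (−c·ΔT) = (−€246.82 million) / 0.48 ≈ −€514 million.

−€514 million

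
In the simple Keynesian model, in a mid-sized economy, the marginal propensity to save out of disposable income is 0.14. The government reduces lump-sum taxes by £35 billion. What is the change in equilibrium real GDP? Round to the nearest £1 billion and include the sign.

+£215 billion

MPC = 1 − MPS = 1 − 0.14 = 0.86.
A lump-sum tax change of −£35 billion shifts disposable income by +£35 billion; first-round consumption changes by −c × ΔT = −0.86 × (−£35 billion) = +£30.1 billion.
Expenditure multiplier = 1/(1 − MPC) = 1/(1 − 0.86) = 1/0.14 ≈ 7.143.
The tax multiplier is −c × k ≈ −6.143, so ΔY = k × (−c·ΔT) = (+£30.1 billion) / 0.14 = +£215 billion.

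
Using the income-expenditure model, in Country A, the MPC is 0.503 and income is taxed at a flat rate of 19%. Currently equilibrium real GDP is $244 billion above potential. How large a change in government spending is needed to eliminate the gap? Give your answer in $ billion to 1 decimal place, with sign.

−$144.6 billion

Spending multiplier = 1/(1 − c(1−t)) = 1/(1 − 0.503×0.81) = 1/0.59257 ≈ 1.688.
Need ΔY = −$244 billion, so ΔG = ΔY/k = (−$244 billion) × 0.59257 ≈ −$144.6 billion.
The government should cut government spending by $144.6 billion.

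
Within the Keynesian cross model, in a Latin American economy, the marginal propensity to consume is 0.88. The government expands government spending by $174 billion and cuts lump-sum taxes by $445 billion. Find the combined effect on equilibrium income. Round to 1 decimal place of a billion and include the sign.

Expenditure multiplier = 1/(1 − MPC) = 1/(1 − 0.88) = 1/0.12 ≈ 8.333.
ΔG contributes k·ΔG = (+$174 billion) / 0.12 = +$1,450 billion.
ΔT of −$445 billion changes first-round spending by −c·ΔT = +$391.6 billion, contributing k·(−c·ΔT) = (+$391.6 billion) / 0.12 ≈ +$3,263.3 billion.
Net ΔY = k(ΔG − c·ΔT) = (+$565.6 billion) / 0.12 ≈ +$4,713.3 billion.

+$4,713.3 billion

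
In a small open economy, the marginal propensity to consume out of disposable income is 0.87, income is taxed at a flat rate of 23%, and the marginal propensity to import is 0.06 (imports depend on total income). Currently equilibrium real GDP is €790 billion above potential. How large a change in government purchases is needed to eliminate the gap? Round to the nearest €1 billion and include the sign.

Spending multiplier = 1/(1 − c(1−t) + m) = 1/(1 − 0.87×0.77 + 0.06) = 1/0.3901 ≈ 2.563.
Need ΔY = −€790 billion, so ΔG = ΔY/k = (−€790 billion) × 0.3901 ≈ −€308 billion.
The government should cut government purchases by €308 billion.

−€308 billion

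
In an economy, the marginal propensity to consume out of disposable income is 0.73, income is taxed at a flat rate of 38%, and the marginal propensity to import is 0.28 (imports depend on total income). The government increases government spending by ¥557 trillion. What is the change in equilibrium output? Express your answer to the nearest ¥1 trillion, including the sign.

+¥673 trillion

Spending multiplier = 1/(1 − c(1−t) + m) = 1/(1 − 0.73×0.62 + 0.28) = 1/0.8274 ≈ 1.209.
ΔY = k × ΔG = (+¥557 trillion) / 0.8274 ≈ +¥673 trillion.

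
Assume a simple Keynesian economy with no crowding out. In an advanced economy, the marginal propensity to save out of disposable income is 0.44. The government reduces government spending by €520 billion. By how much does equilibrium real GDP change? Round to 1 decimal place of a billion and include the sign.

MPC = 1 − MPS = 1 − 0.44 = 0.56.
Spending multiplier = 1/(1 − MPC) = 1/(1 − 0.56) = 1/0.44 ≈ 2.273.
ΔY = k × ΔG = (−€520 billion) / 0.44 ≈ −€1,181.8 billion.

−€1,181.8 billion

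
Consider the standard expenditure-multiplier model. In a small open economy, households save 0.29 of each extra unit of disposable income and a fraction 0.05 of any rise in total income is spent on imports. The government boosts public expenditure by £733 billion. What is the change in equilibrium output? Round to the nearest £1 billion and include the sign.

MPC = 1 − MPS = 1 − 0.29 = 0.71.
Spending multiplier = 1/(1 − c + m) = 1/(1 − 0.71 + 0.05) = 1/0.34 ≈ 2.941.
ΔY = k × ΔG = (+£733 billion) / 0.34 ≈ +£2,156 billion.

+£2,156 billion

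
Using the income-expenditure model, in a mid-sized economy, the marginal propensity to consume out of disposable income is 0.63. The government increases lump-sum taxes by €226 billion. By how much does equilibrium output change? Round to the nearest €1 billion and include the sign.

−€385 billion

A lump-sum tax change of +€226 billion shifts disposable income by −€226 billion; first-round consumption changes by −c × ΔT = −0.63 × (+€226 billion) = −€142.38 billion.
Expenditure multiplier = 1/(1 − MPC) = 1/(1 − 0.63) = 1/0.37 ≈ 2.703.
The tax multiplier is −c × k ≈ −1.703, so ΔY = k × (−c·ΔT) = (−€142.38 billion) / 0.37 ≈ −€385 billion.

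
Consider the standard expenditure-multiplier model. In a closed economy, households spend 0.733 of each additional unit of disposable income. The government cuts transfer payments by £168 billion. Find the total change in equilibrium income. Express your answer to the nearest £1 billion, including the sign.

The transfer change shifts disposable income by −£168 billion, so first-round consumption changes by c·ΔTR = 0.733 × (−£168 billion) = −£123.144 billion.
Expenditure multiplier = 1/(1 − MPC) = 1/(1 − 0.733) = 1/0.267 ≈ 3.745.
The transfer multiplier is c × k ≈ 2.745, so ΔY = k × (c·ΔTR) = (−£123.144 billion) / 0.267 ≈ −£461 billion.

−£461 billion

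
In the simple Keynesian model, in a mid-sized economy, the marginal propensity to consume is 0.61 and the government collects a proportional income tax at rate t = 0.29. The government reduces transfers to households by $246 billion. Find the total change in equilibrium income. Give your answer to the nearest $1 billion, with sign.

−$265 billion

The transfer change shifts disposable income by −$246 billion, so first-round consumption changes by c·ΔTR = 0.61 × (−$246 billion) = −$150.06 billion.
Expenditure multiplier = 1/(1 − c(1−t)) = 1/(1 − 0.61×0.71) = 1/0.5669 ≈ 1.764.
The transfer multiplier is c × k ≈ 1.076, so ΔY = k × (c·ΔTR) = (−$150.06 billion) / 0.5669 ≈ −$265 billion.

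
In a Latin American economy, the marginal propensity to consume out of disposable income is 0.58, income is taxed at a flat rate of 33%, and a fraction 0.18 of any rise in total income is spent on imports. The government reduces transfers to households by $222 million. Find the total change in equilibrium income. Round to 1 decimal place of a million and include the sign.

−$162.7 million

The transfer change shifts disposable income by −$222 million, so first-round consumption changes by c·ΔTR = 0.58 × (−$222 million) = −$128.76 million.
Expenditure multiplier = 1/(1 − c(1−t) + m) = 1/(1 − 0.58×0.67 + 0.18) = 1/0.7914 ≈ 1.264.
The transfer multiplier is c × k ≈ 0.733, so ΔY = k × (c·ΔTR) = (−$128.76 million) / 0.7914 ≈ −$162.7 million.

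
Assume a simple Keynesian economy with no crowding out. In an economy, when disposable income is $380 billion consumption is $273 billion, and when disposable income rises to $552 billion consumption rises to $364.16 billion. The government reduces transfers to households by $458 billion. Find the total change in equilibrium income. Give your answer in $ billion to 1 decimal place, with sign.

MPC = ΔC/ΔYd = (364.16 − 273)/(552 − 380) = 91.16/172 = 0.53.
The transfer change shifts disposable income by −$458 billion, so first-round consumption changes by c·ΔTR = 0.53 × (−$458 billion) = −$242.74 billion.
Expenditure multiplier = 1/(1 − MPC) = 1/(1 − 0.53) = 1/0.47 ≈ 2.128.
The transfer multiplier is c × k ≈ 1.128, so ΔY = k × (c·ΔTR) = (−$242.74 billion) / 0.47 ≈ −$516.5 billion.

−$516.5 billion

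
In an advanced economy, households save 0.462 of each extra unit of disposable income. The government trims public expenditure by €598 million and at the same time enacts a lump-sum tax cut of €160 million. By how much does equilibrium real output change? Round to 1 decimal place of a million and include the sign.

MPC = 1 − MPS = 1 − 0.462 = 0.538.
Expenditure multiplier = 1/(1 − MPC) = 1/(1 − 0.538) = 1/0.462 ≈ 2.165.
ΔG contributes k·ΔG = (−€598 million) / 0.462 ≈ −€1,294.4 million.
ΔT of −€160 million changes first-round spending by −c·ΔT = +€86.08 million, contributing k·(−c·ΔT) = (+€86.08 million) / 0.462 ≈ +€186.3 million.
Net ΔY = k(ΔG − c·ΔT) = (−€511.92 million) / 0.462 ≈ −€1,108.1 million.

−€1,108.1 million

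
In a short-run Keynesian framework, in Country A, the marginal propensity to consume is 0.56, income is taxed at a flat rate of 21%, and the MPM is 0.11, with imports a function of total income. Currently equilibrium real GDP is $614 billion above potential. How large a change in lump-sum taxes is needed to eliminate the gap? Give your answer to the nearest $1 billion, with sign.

Spending multiplier = 1/(1 − c(1−t) + m) = 1/(1 − 0.56×0.79 + 0.11) = 1/0.6676 ≈ 1.498.
Tax multiplier = −c·k = −0.56/0.6676 ≈ −0.839. Need ΔY = −$614 billion, so ΔT = ΔY/(−c·k) = −(−$614 billion) × 0.6676 / 0.56 ≈ +$732 billion.
The government should raise lump-sum taxes by $732 billion.

+$732 billion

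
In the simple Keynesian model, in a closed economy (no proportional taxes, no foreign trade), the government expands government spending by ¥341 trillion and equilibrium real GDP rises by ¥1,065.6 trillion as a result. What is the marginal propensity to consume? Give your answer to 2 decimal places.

0.68

Implied spending multiplier k = ΔY/ΔG = 1,065.6/341 ≈ 3.1249.
Since k = 1/(1 − MPC), MPC = 1 − 1/k = 1 − ΔG/ΔY = 1 − 341/1,065.6 ≈ 0.68.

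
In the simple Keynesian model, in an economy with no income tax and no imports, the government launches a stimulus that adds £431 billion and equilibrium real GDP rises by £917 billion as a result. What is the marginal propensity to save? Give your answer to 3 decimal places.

Implied spending multiplier k = ΔY/ΔG = 917/431 ≈ 2.1276.
Since k = 1/(1 − MPC), MPC = 1 − 1/k = 1 − ΔG/ΔY = 1 − 431/917 ≈ 0.530.
MPS = 1 − MPC = 0.470.

0.470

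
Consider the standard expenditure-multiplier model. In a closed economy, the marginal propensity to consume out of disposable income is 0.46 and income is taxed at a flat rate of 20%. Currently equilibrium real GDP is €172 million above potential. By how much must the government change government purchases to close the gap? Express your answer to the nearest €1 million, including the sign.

Spending multiplier = 1/(1 − c(1−t)) = 1/(1 − 0.46×0.8) = 1/0.632 ≈ 1.582.
Need ΔY = −€172 million, so ΔG = ΔY/k = (−€172 million) × 0.632 ≈ −€109 million.
The government should cut government purchases by €109 million.

−€109 million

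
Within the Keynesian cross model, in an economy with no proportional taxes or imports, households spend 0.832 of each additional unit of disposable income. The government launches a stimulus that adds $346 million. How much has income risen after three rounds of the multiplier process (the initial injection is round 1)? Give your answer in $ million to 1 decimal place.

$873.4 million

Round 1 adds ΔG = $346 million; each later round is MPC = 0.832 times the previous.
After 3 rounds: 346 + 287.872 + 239.509504 = ΔG·(1 − c^3)/(1 − c) = 346 × (1 − 0.575930368)/0.168 ≈ $873.4 million.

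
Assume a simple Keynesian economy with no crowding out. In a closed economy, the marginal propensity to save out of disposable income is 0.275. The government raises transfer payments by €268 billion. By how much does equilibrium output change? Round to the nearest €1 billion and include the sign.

+€707 billion

MPC = 1 − MPS = 1 − 0.275 = 0.725.
The transfer change shifts disposable income by +€268 billion, so first-round consumption changes by c·ΔTR = 0.725 × (+€268 billion) = +€194.3 billion.
Expenditure multiplier = 1/(1 − MPC) = 1/(1 − 0.725) = 1/0.275 ≈ 3.636.
The transfer multiplier is c × k ≈ 2.636, so ΔY = k × (c·ΔTR) = (+€194.3 billion) / 0.275 ≈ +€707 billion.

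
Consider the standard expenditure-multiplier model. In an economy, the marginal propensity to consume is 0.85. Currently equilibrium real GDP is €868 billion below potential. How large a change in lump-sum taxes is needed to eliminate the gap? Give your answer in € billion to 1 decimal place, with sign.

Spending multiplier = 1/(1 − MPC) = 1/(1 − 0.85) = 1/0.15 ≈ 6.667.
Tax multiplier = −c·k = −0.85/0.15 ≈ −5.667. Need ΔY = +€868 billion, so ΔT = ΔY/(−c·k) = −(+€868 billion) × 0.15 / 0.85 ≈ −€153.2 billion.
The government should cut lump-sum taxes by €153.2 billion.

−€153.2 billion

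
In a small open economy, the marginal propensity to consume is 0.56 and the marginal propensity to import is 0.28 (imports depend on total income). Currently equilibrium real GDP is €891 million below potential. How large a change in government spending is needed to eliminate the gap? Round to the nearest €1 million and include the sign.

+€642 million

Spending multiplier = 1/(1 − c + m) = 1/(1 − 0.56 + 0.28) = 1/0.72 ≈ 1.389.
Need ΔY = +€891 million, so ΔG = ΔY/k = (+€891 million) × 0.72 ≈ +€642 million.
The government should increase government spending by €642 million.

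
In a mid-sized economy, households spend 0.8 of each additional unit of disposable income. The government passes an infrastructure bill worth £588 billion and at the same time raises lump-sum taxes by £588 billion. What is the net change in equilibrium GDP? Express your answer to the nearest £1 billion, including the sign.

Expenditure multiplier = 1/(1 − MPC) = 1/(1 − 0.8) = 1/0.2 = 5.
ΔG contributes k·ΔG = (+£588 billion) / 0.2 = +£2,940 billion.
ΔT of +£588 billion changes first-round spending by −c·ΔT = −£470.4 billion, contributing k·(−c·ΔT) = (−£470.4 billion) / 0.2 = −£2,352 billion.
With ΔG = ΔT and no other leakages, the balanced-budget multiplier is 1, so ΔY = ΔG = +£588 billion.

+£588 billion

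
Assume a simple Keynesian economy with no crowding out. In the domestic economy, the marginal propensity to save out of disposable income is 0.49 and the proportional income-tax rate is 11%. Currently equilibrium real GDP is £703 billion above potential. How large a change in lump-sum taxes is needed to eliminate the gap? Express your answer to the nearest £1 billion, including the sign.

MPC = 1 − MPS = 1 − 0.49 = 0.51.
Spending multiplier = 1/(1 − c(1−t)) = 1/(1 − 0.51×0.89) = 1/0.5461 ≈ 1.831.
Tax multiplier = −c·k = −0.51/0.5461 ≈ −0.934. Need ΔY = −£703 billion, so ΔT = ΔY/(−c·k) = −(−£703 billion) × 0.5461 / 0.51 ≈ +£753 billion.
The government should raise lump-sum taxes by £753 billion.

+£753 billion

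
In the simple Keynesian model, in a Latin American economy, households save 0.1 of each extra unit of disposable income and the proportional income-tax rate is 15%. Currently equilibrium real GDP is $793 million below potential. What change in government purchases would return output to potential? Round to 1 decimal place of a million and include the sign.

+$186.4 million

MPC = 1 − MPS = 1 − 0.1 = 0.9.
Spending multiplier = 1/(1 − c(1−t)) = 1/(1 − 0.9×0.85) = 1/0.235 ≈ 4.255.
Need ΔY = +$793 million, so ΔG = ΔY/k = (+$793 million) × 0.235 ≈ +$186.4 million.
The government should increase government purchases by $186.4 million.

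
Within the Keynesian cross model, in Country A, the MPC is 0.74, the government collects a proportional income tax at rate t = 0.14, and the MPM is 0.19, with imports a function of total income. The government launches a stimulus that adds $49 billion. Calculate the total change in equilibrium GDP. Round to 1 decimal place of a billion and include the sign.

+$88.5 billion

Spending multiplier = 1/(1 − c(1−t) + m) = 1/(1 − 0.74×0.86 + 0.19) = 1/0.5536 ≈ 1.806.
ΔY = k × ΔG = (+$49 billion) / 0.5536 ≈ +$88.5 billion.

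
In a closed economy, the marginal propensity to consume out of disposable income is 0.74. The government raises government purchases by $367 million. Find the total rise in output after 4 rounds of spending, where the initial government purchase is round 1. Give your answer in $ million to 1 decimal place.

Round 1 adds ΔG = $367 million; each later round is MPC = 0.74 times the previous.
After 4 rounds: 367 + 271.58 + 200.9692 + 148.717208 = ΔG·(1 − c^4)/(1 − c) = 367 × (1 − 0.29986576)/0.26 ≈ $988.3 million.

$988.3 million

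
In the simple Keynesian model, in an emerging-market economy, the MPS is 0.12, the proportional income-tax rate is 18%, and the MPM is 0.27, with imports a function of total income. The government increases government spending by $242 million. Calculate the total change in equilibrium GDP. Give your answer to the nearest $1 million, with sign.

+$441 million

MPC = 1 − MPS = 1 − 0.12 = 0.88.
Spending multiplier = 1/(1 − c(1−t) + m) = 1/(1 − 0.88×0.82 + 0.27) = 1/0.5484 ≈ 1.823.
ΔY = k × ΔG = (+$242 million) / 0.5484 ≈ +$441 million.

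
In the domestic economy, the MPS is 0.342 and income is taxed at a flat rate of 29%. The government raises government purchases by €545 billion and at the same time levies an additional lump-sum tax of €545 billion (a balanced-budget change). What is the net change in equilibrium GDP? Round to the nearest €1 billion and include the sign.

+€350 billion

MPC = 1 − MPS = 1 − 0.342 = 0.658.
Expenditure multiplier = 1/(1 − c(1−t)) = 1/(1 − 0.658×0.71) = 1/0.53282 ≈ 1.877.
ΔG contributes k·ΔG = (+€545 billion) / 0.53282 ≈ +€1,022.9 billion.
ΔT of +€545 billion changes first-round spending by −c·ΔT = −€358.61 billion, contributing k·(−c·ΔT) = (−€358.61 billion) / 0.53282 ≈ −€673 billion.
Net ΔY = k(ΔG − c·ΔT) = (+€186.39 billion) / 0.53282 ≈ +€350 billion.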